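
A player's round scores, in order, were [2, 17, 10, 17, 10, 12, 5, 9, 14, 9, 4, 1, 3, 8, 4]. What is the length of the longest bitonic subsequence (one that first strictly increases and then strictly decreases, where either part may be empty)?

7

inc[i] = longest strictly increasing subsequence ending at i; dec[i] = longest strictly decreasing subsequence starting at i:
i:      1  2  3  4  5  6  7  8  9 10 11 12 13 14 15
a[i]:   2 17 10 17 10 12  5  9 14  9  4  1  3  8  4
inc:    1  2  2  3  2  3  2  3  4  3  2  1  2  3  3
dec:    2  5  4  5  4  4  3  3  4  3  2  1  1  2  1
Best peak at i=4 (value 17): inc=3, dec=5, length 3+5−1 = 7.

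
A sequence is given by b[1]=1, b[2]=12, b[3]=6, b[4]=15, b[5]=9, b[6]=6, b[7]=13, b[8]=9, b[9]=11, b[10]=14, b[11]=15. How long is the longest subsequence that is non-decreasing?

Track the smallest tail for each achievable length (allowing ties):
1 → extends → [1]
12 → extends → [1, 12]
6 → replaces 12 → [1, 6]
15 → extends → [1, 6, 15]
9 → replaces 15 → [1, 6, 9]
6 → replaces 9 → [1, 6, 6]
13 → extends → [1, 6, 6, 13]
9 → replaces 13 → [1, 6, 6, 9]
11 → extends → [1, 6, 6, 9, 11]
14 → extends → [1, 6, 6, 9, 11, 14]
15 → extends → [1, 6, 6, 9, 11, 14, 15]
Seven tails, so the longest non-decreasing subsequence has length 7 (e.g. 1, 6, 9, 9, 11, 14, 15).

7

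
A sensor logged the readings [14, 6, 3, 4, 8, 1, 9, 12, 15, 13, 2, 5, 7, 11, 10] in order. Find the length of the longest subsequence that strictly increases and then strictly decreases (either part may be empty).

inc[i] = longest strictly increasing subsequence ending at i; dec[i] = longest strictly decreasing subsequence starting at i:
i:      1  2  3  4  5  6  7  8  9 10 11 12 13 14 15
a[i]:  14  6  3  4  8  1  9 12 15 13  2  5  7 11 10
inc:    1  1  1  2  3  1  4  5  6  6  2  3  4  5  5
dec:    4  3  2  2  2  1  2  3  4  3  1  1  1  2  1
Best peak at i=9 (value 15): inc=6, dec=4, length 6+4−1 = 9.

9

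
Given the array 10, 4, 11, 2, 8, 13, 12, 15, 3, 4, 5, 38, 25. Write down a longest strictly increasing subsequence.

10, 11, 13, 15, 38

Patience tails give the LIS length; then backtrack through the dp parents:
10 → extends → [10]
4 → replaces 10 → [4]
11 → extends → [4, 11]
2 → replaces 4 → [2, 11]
8 → replaces 11 → [2, 8]
13 → extends → [2, 8, 13]
12 → replaces 13 → [2, 8, 12]
15 → extends → [2, 8, 12, 15]
3 → replaces 8 → [2, 3, 12, 15]
4 → replaces 12 → [2, 3, 4, 15]
5 → replaces 15 → [2, 3, 4, 5]
38 → extends → [2, 3, 4, 5, 38]
25 → replaces 38 → [2, 3, 4, 5, 25]
Length 5; one witness is 10, 11, 13, 15, 38.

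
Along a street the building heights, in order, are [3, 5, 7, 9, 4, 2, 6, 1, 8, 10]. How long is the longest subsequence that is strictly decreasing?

4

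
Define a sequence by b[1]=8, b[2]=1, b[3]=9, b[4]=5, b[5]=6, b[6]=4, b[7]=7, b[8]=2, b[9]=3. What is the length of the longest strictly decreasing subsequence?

Negate each value so 'decreasing' becomes 'increasing', then run patience tails on the negated sequence:
-8 → extends → [-8]
-1 → extends → [-8, -1]
-9 → replaces -8 → [-9, -1]
-5 → replaces -1 → [-9, -5]
-6 → replaces -5 → [-9, -6]
-4 → extends → [-9, -6, -4]
-7 → replaces -6 → [-9, -7, -4]
-2 → extends → [-9, -7, -4, -2]
-3 → replaces -2 → [-9, -7, -4, -3]
Four tails, so the longest strictly decreasing subsequence of the original has length 4.

4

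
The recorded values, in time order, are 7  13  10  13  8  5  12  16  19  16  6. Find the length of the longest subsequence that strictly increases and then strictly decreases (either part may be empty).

inc[i] = longest strictly increasing subsequence ending at i; dec[i] = longest strictly decreasing subsequence starting at i:
i:      1  2  3  4  5  6  7  8  9 10 11
a[i]:   7 13 10 13  8  5 12 16 19 16  6
inc:    1  2  2  3  2  1  3  4  5  4  2
dec:    2  4  3  3  2  1  2  2  3  2  1
Best peak at i=9 (value 19): inc=5, dec=3, length 5+3−1 = 7.

7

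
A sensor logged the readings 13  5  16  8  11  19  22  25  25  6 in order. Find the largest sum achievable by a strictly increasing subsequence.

Let S[i] be the best sum of a strictly increasing subsequence ending at i:
i:      1  2  3  4  5  6  7  8  9 10
a[i]:  13  5 16  8 11 19 22 25 25  6
S:     13  5 29 13 24 48 70 95 95 11
Maximum is 95 (e.g. 13 + 16 + 19 + 22 + 25).

95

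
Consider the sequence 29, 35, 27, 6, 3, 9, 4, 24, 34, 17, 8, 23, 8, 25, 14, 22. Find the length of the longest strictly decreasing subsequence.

Let dp[i] be the longest strictly decreasing subsequence ending at i:
i:      1  2  3  4  5  6  7  8  9 10 11 12 13 14 15 16
a[i]:  29 35 27  6  3  9  4 24 34 17  8 23  8 25 14 22
dp:     1  1  2  3  4  3  4  3  2  4  5  4  5  3  5  5
Maximum is 5.

5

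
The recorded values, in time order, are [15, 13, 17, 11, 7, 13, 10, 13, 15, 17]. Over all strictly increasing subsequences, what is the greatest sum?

62

Let S[i] be the best sum of a strictly increasing subsequence ending at i:
i:      1  2  3  4  5  6  7  8  9 10
a[i]:  15 13 17 11  7 13 10 13 15 17
S:     15 13 32 11  7 24 17 30 45 62
Maximum is 62 (e.g. 7 + 10 + 13 + 15 + 17).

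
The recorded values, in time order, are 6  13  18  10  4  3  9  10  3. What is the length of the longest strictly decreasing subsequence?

Negate each value so 'decreasing' becomes 'increasing', then run patience tails on the negated sequence:
-6 → extends → [-6]
-13 → replaces -6 → [-13]
-18 → replaces -13 → [-18]
-10 → extends → [-18, -10]
-4 → extends → [-18, -10, -4]
-3 → extends → [-18, -10, -4, -3]
-9 → replaces -4 → [-18, -10, -9, -3]
-10 → already a tail → [-18, -10, -9, -3]
-3 → already a tail → [-18, -10, -9, -3]
Four tails, so the longest strictly decreasing subsequence of the original has length 4.

4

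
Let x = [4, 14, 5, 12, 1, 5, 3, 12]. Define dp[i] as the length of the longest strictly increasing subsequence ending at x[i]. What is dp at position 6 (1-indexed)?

dp[i] = 1 + max{dp[j] : j<i, x[j]<x[i]} (or 1 if no such j):
i:      1  2  3  4  5  6  7  8
x[i]:   4 14  5 12  1  5  3 12
dp:     1  2  2  3  1  2  2  3
At index 6 the value is 2.

2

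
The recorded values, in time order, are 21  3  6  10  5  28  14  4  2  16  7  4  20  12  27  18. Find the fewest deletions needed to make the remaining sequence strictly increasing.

9

Fewest deletions = n − (longest strictly increasing subsequence).
i:      1  2  3  4  5  6  7  8  9 10 11 12 13 14 15 16
a[i]:  21  3  6 10  5 28 14  4  2 16  7  4 20 12 27 18
dp:     1  1  2  3  2  4  4  2  1  5  3  2  6  4  7  6
max dp = 7, so deletions = 16 − 7 = 9.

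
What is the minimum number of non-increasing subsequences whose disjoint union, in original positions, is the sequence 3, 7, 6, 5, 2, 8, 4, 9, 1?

Place each on the leftmost legal pile:
3 → new pile 1 (tops now [3])
7 → new pile 2 (tops now [3, 7])
6 → pile 2 (tops now [3, 6])
5 → pile 2 (tops now [3, 5])
2 → pile 1 (tops now [2, 5])
8 → new pile 3 (tops now [2, 5, 8])
4 → pile 2 (tops now [2, 4, 8])
9 → new pile 4 (tops now [2, 4, 8, 9])
1 → pile 1 (tops now [1, 4, 8, 9])
Four piles.

4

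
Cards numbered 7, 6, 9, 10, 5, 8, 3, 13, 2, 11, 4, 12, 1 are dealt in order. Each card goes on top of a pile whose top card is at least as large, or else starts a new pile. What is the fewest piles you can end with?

5

Place each on the leftmost legal pile:
7 → new pile 1 (tops now [7])
6 → pile 1 (tops now [6])
9 → new pile 2 (tops now [6, 9])
10 → new pile 3 (tops now [6, 9, 10])
5 → pile 1 (tops now [5, 9, 10])
8 → pile 2 (tops now [5, 8, 10])
3 → pile 1 (tops now [3, 8, 10])
13 → new pile 4 (tops now [3, 8, 10, 13])
2 → pile 1 (tops now [2, 8, 10, 13])
11 → pile 4 (tops now [2, 8, 10, 11])
4 → pile 2 (tops now [2, 4, 10, 11])
12 → new pile 5 (tops now [2, 4, 10, 11, 12])
1 → pile 1 (tops now [1, 4, 10, 11, 12])
Five piles.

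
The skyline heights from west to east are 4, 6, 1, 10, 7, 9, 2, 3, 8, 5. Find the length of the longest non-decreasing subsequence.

4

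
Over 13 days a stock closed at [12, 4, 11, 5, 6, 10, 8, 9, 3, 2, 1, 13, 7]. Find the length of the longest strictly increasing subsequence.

Let dp[i] be the length of the longest such subsequence ending at index i:
i:      1  2  3  4  5  6  7  8  9 10 11 12 13
a[i]:  12  4 11  5  6 10  8  9  3  2  1 13  7
dp:     1  1  2  2  3  4  4  5  1  1  1  6  4
Maximum dp value is 6.

6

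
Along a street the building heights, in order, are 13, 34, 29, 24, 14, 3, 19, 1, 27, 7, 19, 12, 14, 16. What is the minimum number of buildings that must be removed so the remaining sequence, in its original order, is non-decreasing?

Fewest deletions = n − (longest non-decreasing subsequence).
Patience tails:
13 → extends → [13]
34 → extends → [13, 34]
29 → replaces 34 → [13, 29]
24 → replaces 29 → [13, 24]
14 → replaces 24 → [13, 14]
3 → replaces 13 → [3, 14]
19 → extends → [3, 14, 19]
1 → replaces 3 → [1, 14, 19]
27 → extends → [1, 14, 19, 27]
7 → replaces 14 → [1, 7, 19, 27]
19 → replaces 27 → [1, 7, 19, 19]
12 → replaces 19 → [1, 7, 12, 19]
14 → replaces 19 → [1, 7, 12, 14]
16 → extends → [1, 7, 12, 14, 16]
Longest non-decreasing subsequence has length 5, so deletions = 14 − 5 = 9.

9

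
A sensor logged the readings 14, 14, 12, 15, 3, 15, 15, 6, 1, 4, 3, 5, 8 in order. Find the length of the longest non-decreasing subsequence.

Let dp[i] be the length of the longest such subsequence ending at index i:
i:      1  2  3  4  5  6  7  8  9 10 11 12 13
a[i]:  14 14 12 15  3 15 15  6  1  4  3  5  8
dp:     1  2  1  3  1  4  5  2  1  2  2  3  4
Maximum dp value is 5.

5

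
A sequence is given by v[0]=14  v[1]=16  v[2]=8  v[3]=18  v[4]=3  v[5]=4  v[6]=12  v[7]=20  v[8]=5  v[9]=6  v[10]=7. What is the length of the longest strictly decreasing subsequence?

3

Let dp[i] be the longest strictly decreasing subsequence ending at i:
i:      0  1  2  3  4  5  6  7  8  9 10
v[i]:  14 16  8 18  3  4 12 20  5  6  7
dp:     1  1  2  1  3  3  2  1  3  3  3
Maximum is 3.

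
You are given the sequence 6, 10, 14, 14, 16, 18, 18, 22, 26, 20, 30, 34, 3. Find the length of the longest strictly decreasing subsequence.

Negate each value so 'decreasing' becomes 'increasing', then run patience tails on the negated sequence:
-6 → extends → [-6]
-10 → replaces -6 → [-10]
-14 → replaces -10 → [-14]
-14 → already a tail → [-14]
-16 → replaces -14 → [-16]
-18 → replaces -16 → [-18]
-18 → already a tail → [-18]
-22 → replaces -18 → [-22]
-26 → replaces -22 → [-26]
-20 → extends → [-26, -20]
-30 → replaces -26 → [-30, -20]
-34 → replaces -30 → [-34, -20]
-3 → extends → [-34, -20, -3]
Three tails, so the longest strictly decreasing subsequence of the original has length 3.

3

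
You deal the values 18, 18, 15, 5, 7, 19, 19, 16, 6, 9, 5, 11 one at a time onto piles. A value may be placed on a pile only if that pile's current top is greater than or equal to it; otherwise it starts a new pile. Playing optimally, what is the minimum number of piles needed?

The minimum number of non-increasing subsequences covering a sequence equals the length of its longest strictly increasing subsequence.
LIS length is 4 (e.g. 5, 7, 9, 11), so 4 piles are needed.

4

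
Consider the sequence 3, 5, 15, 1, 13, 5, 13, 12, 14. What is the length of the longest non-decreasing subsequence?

5

Let dp[i] be the length of the longest such subsequence ending at index i:
i:      1  2  3  4  5  6  7  8  9
a[i]:   3  5 15  1 13  5 13 12 14
dp:     1  2  3  1  3  3  4  4  5
Maximum dp value is 5.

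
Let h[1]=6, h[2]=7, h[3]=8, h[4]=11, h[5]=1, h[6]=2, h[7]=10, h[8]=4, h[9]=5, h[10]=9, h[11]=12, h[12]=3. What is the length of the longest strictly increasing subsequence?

6

Track the smallest tail for each achievable length (strict):
6 → extends → [6]
7 → extends → [6, 7]
8 → extends → [6, 7, 8]
11 → extends → [6, 7, 8, 11]
1 → replaces 6 → [1, 7, 8, 11]
2 → replaces 7 → [1, 2, 8, 11]
10 → replaces 11 → [1, 2, 8, 10]
4 → replaces 8 → [1, 2, 4, 10]
5 → replaces 10 → [1, 2, 4, 5]
9 → extends → [1, 2, 4, 5, 9]
12 → extends → [1, 2, 4, 5, 9, 12]
3 → replaces 4 → [1, 2, 3, 5, 9, 12]
Six tails, so the longest strictly increasing subsequence has length 6 (e.g. 1, 2, 4, 5, 9, 12).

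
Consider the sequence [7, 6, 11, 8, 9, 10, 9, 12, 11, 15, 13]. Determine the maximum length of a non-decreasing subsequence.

Track the smallest tail for each achievable length (allowing ties):
7 → extends → [7]
6 → replaces 7 → [6]
11 → extends → [6, 11]
8 → replaces 11 → [6, 8]
9 → extends → [6, 8, 9]
10 → extends → [6, 8, 9, 10]
9 → replaces 10 → [6, 8, 9, 9]
12 → extends → [6, 8, 9, 9, 12]
11 → replaces 12 → [6, 8, 9, 9, 11]
15 → extends → [6, 8, 9, 9, 11, 15]
13 → replaces 15 → [6, 8, 9, 9, 11, 13]
Six tails, so the longest non-decreasing subsequence has length 6 (e.g. 7, 8, 9, 10, 12, 15).

6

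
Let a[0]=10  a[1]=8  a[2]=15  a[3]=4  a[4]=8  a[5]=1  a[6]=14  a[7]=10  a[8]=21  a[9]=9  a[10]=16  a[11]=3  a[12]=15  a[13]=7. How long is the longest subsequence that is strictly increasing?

Track the smallest tail for each achievable length (strict):
10 → extends → [10]
8 → replaces 10 → [8]
15 → extends → [8, 15]
4 → replaces 8 → [4, 15]
8 → replaces 15 → [4, 8]
1 → replaces 4 → [1, 8]
14 → extends → [1, 8, 14]
10 → replaces 14 → [1, 8, 10]
21 → extends → [1, 8, 10, 21]
9 → replaces 10 → [1, 8, 9, 21]
16 → replaces 21 → [1, 8, 9, 16]
3 → replaces 8 → [1, 3, 9, 16]
15 → replaces 16 → [1, 3, 9, 15]
7 → replaces 9 → [1, 3, 7, 15]
Four tails, so the longest strictly increasing subsequence has length 4 (e.g. 4, 8, 14, 21).

4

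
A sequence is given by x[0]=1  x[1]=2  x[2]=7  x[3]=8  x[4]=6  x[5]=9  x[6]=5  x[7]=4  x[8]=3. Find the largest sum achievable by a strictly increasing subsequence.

27

Let S[i] be the best sum of a strictly increasing subsequence ending at i:
i:      0  1  2  3  4  5  6  7  8
x[i]:   1  2  7  8  6  9  5  4  3
S:      1  3 10 18  9 27  8  7  6
Maximum is 27 (e.g. 1 + 2 + 7 + 8 + 9).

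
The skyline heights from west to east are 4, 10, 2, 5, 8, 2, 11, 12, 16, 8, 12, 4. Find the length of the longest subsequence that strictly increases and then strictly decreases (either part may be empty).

inc[i] = longest strictly increasing subsequence ending at i; dec[i] = longest strictly decreasing subsequence starting at i:
i:      1  2  3  4  5  6  7  8  9 10 11 12
a[i]:   4 10  2  5  8  2 11 12 16  8 12  4
inc:    1  2  1  2  3  1  4  5  6  3  5  2
dec:    2  3  1  2  2  1  3  3  3  2  2  1
Best peak at i=9 (value 16): inc=6, dec=3, length 6+3−1 = 8.

8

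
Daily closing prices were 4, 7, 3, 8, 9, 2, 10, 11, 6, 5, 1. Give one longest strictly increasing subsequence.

4, 7, 8, 9, 10, 11

Patience tails give the LIS length; then backtrack through the dp parents:
4 → extends → [4]
7 → extends → [4, 7]
3 → replaces 4 → [3, 7]
8 → extends → [3, 7, 8]
9 → extends → [3, 7, 8, 9]
2 → replaces 3 → [2, 7, 8, 9]
10 → extends → [2, 7, 8, 9, 10]
11 → extends → [2, 7, 8, 9, 10, 11]
6 → replaces 7 → [2, 6, 8, 9, 10, 11]
5 → replaces 6 → [2, 5, 8, 9, 10, 11]
1 → replaces 2 → [1, 5, 8, 9, 10, 11]
Length 6; one witness is 4, 7, 8, 9, 10, 11.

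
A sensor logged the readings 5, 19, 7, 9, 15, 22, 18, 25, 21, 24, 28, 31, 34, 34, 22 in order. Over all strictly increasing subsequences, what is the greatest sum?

Let S[i] be the best sum of a strictly increasing subsequence ending at i:
i:       1   2   3   4   5   6   7   8   9  10  11  12  13  14  15
a[i]:    5  19   7   9  15  22  18  25  21  24  28  31  34  34  22
S:       5  24  12  21  36  58  54  83  75  99 127 158 192 192  97
Maximum is 192 (e.g. 5 + 7 + 9 + 15 + 18 + 21 + 24 + 28 + 31 + 34).

192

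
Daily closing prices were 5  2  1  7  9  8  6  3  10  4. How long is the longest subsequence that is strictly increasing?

Let dp[i] be the length of the longest such subsequence ending at index i:
i:      1  2  3  4  5  6  7  8  9 10
a[i]:   5  2  1  7  9  8  6  3 10  4
dp:     1  1  1  2  3  3  2  2  4  3
Maximum dp value is 4.

4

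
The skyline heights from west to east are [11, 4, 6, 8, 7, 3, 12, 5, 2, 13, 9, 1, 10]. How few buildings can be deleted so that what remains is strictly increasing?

8

Fewest deletions = n − (longest strictly increasing subsequence).
Patience tails:
11 → extends → [11]
4 → replaces 11 → [4]
6 → extends → [4, 6]
8 → extends → [4, 6, 8]
7 → replaces 8 → [4, 6, 7]
3 → replaces 4 → [3, 6, 7]
12 → extends → [3, 6, 7, 12]
5 → replaces 6 → [3, 5, 7, 12]
2 → replaces 3 → [2, 5, 7, 12]
13 → extends → [2, 5, 7, 12, 13]
9 → replaces 12 → [2, 5, 7, 9, 13]
1 → replaces 2 → [1, 5, 7, 9, 13]
10 → replaces 13 → [1, 5, 7, 9, 10]
Longest strictly increasing subsequence has length 5, so deletions = 13 − 5 = 8.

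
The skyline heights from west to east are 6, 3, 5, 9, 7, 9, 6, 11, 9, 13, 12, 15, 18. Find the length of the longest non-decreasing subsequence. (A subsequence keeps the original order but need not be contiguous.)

8

Let dp[i] be the length of the longest such subsequence ending at index i:
i:      1  2  3  4  5  6  7  8  9 10 11 12 13
a[i]:   6  3  5  9  7  9  6 11  9 13 12 15 18
dp:     1  1  2  3  3  4  3  5  5  6  6  7  8
Maximum dp value is 8.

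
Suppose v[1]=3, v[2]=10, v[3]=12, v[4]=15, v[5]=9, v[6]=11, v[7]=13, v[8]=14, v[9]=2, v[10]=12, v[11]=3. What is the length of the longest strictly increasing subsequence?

5

Let dp[i] be the length of the longest such subsequence ending at index i:
i:      1  2  3  4  5  6  7  8  9 10 11
v[i]:   3 10 12 15  9 11 13 14  2 12  3
dp:     1  2  3  4  2  3  4  5  1  4  2
Maximum dp value is 5.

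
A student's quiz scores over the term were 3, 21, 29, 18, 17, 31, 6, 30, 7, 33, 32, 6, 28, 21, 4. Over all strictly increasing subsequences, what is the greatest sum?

Let S[i] be the best sum of a strictly increasing subsequence ending at i:
i:       1   2   3   4   5   6   7   8   9  10  11  12  13  14  15
a[i]:    3  21  29  18  17  31   6  30   7  33  32   6  28  21   4
S:       3  24  53  21  20  84   9  83  16 117 116   9  52  42   7
Maximum is 117 (e.g. 3 + 21 + 29 + 31 + 33).

117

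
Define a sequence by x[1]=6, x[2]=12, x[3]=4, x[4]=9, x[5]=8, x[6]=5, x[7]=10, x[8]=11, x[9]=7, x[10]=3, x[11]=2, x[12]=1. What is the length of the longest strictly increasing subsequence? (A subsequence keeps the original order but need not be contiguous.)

4

Let dp[i] be the length of the longest such subsequence ending at index i:
i:      1  2  3  4  5  6  7  8  9 10 11 12
x[i]:   6 12  4  9  8  5 10 11  7  3  2  1
dp:     1  2  1  2  2  2  3  4  3  1  1  1
Maximum dp value is 4.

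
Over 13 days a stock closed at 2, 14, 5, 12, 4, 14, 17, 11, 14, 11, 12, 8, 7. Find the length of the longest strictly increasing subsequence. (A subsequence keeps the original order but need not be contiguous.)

5

Track the smallest tail for each achievable length (strict):
2 → extends → [2]
14 → extends → [2, 14]
5 → replaces 14 → [2, 5]
12 → extends → [2, 5, 12]
4 → replaces 5 → [2, 4, 12]
14 → extends → [2, 4, 12, 14]
17 → extends → [2, 4, 12, 14, 17]
11 → replaces 12 → [2, 4, 11, 14, 17]
14 → already a tail → [2, 4, 11, 14, 17]
11 → already a tail → [2, 4, 11, 14, 17]
12 → replaces 14 → [2, 4, 11, 12, 17]
8 → replaces 11 → [2, 4, 8, 12, 17]
7 → replaces 8 → [2, 4, 7, 12, 17]
Five tails, so the longest strictly increasing subsequence has length 5 (e.g. 2, 5, 12, 14, 17).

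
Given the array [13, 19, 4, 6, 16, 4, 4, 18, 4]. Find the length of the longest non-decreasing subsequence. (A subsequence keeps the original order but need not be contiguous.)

Track the smallest tail for each achievable length (allowing ties):
13 → extends → [13]
19 → extends → [13, 19]
4 → replaces 13 → [4, 19]
6 → replaces 19 → [4, 6]
16 → extends → [4, 6, 16]
4 → replaces 6 → [4, 4, 16]
4 → replaces 16 → [4, 4, 4]
18 → extends → [4, 4, 4, 18]
4 → replaces 18 → [4, 4, 4, 4]
Four tails, so the longest non-decreasing subsequence has length 4 (e.g. 4, 6, 16, 18).

4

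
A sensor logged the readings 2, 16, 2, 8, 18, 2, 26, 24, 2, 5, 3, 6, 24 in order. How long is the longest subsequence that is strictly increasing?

4

Let dp[i] be the length of the longest such subsequence ending at index i:
i:      1  2  3  4  5  6  7  8  9 10 11 12 13
a[i]:   2 16  2  8 18  2 26 24  2  5  3  6 24
dp:     1  2  1  2  3  1  4  4  1  2  2  3  4
Maximum dp value is 4.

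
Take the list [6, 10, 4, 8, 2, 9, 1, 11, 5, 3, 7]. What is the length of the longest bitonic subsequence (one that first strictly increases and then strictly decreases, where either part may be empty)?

inc[i] = longest strictly increasing subsequence ending at i; dec[i] = longest strictly decreasing subsequence starting at i:
i:      1  2  3  4  5  6  7  8  9 10 11
a[i]:   6 10  4  8  2  9  1 11  5  3  7
inc:    1  2  1  2  1  3  1  4  2  2  3
dec:    4  4  3  3  2  3  1  3  2  1  1
Best peak at i=8 (value 11): inc=4, dec=3, length 4+3−1 = 6.

6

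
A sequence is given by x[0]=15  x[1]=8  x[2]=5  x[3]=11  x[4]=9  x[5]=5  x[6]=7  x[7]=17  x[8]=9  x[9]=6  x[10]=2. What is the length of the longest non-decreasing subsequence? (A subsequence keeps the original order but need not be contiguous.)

4

Track the smallest tail for each achievable length (allowing ties):
15 → extends → [15]
8 → replaces 15 → [8]
5 → replaces 8 → [5]
11 → extends → [5, 11]
9 → replaces 11 → [5, 9]
5 → replaces 9 → [5, 5]
7 → extends → [5, 5, 7]
17 → extends → [5, 5, 7, 17]
9 → replaces 17 → [5, 5, 7, 9]
6 → replaces 7 → [5, 5, 6, 9]
2 → replaces 5 → [2, 5, 6, 9]
Four tails, so the longest non-decreasing subsequence has length 4 (e.g. 5, 5, 7, 17).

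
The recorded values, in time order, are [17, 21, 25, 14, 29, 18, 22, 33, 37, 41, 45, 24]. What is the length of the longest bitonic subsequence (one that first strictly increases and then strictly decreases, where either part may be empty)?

inc[i] = longest strictly increasing subsequence ending at i; dec[i] = longest strictly decreasing subsequence starting at i:
i:      1  2  3  4  5  6  7  8  9 10 11 12
a[i]:  17 21 25 14 29 18 22 33 37 41 45 24
inc:    1  2  3  1  4  2  3  5  6  7  8  4
dec:    2  2  2  1  2  1  1  2  2  2  2  1
Best peak at i=11 (value 45): inc=8, dec=2, length 8+2−1 = 9.

9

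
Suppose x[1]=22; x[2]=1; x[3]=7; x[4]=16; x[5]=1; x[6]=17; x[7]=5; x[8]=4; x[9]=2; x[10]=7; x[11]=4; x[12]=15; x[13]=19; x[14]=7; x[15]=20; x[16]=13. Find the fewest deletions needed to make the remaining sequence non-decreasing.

Fewest deletions = n − (longest non-decreasing subsequence).
i:      1  2  3  4  5  6  7  8  9 10 11 12 13 14 15 16
x[i]:  22  1  7 16  1 17  5  4  2  7  4 15 19  7 20 13
dp:     1  1  2  3  2  4  3  3  3  4  4  5  6  5  7  6
max dp = 7, so deletions = 16 − 7 = 9.

9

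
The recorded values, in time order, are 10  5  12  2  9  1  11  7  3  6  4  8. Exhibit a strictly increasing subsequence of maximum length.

2, 3, 6, 8

Patience tails give the LIS length; then backtrack through the dp parents:
10 → extends → [10]
5 → replaces 10 → [5]
12 → extends → [5, 12]
2 → replaces 5 → [2, 12]
9 → replaces 12 → [2, 9]
1 → replaces 2 → [1, 9]
11 → extends → [1, 9, 11]
7 → replaces 9 → [1, 7, 11]
3 → replaces 7 → [1, 3, 11]
6 → replaces 11 → [1, 3, 6]
4 → replaces 6 → [1, 3, 4]
8 → extends → [1, 3, 4, 8]
Length 4; one witness is 2, 3, 6, 8.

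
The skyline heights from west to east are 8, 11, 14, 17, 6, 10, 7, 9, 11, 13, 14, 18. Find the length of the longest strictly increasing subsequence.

7

Track the smallest tail for each achievable length (strict):
8 → extends → [8]
11 → extends → [8, 11]
14 → extends → [8, 11, 14]
17 → extends → [8, 11, 14, 17]
6 → replaces 8 → [6, 11, 14, 17]
10 → replaces 11 → [6, 10, 14, 17]
7 → replaces 10 → [6, 7, 14, 17]
9 → replaces 14 → [6, 7, 9, 17]
11 → replaces 17 → [6, 7, 9, 11]
13 → extends → [6, 7, 9, 11, 13]
14 → extends → [6, 7, 9, 11, 13, 14]
18 → extends → [6, 7, 9, 11, 13, 14, 18]
Seven tails, so the longest strictly increasing subsequence has length 7 (e.g. 6, 7, 9, 11, 13, 14, 18).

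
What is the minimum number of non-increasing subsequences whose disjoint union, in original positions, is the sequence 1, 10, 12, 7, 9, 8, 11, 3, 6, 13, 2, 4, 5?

The minimum number of non-increasing subsequences covering a sequence equals the length of its longest strictly increasing subsequence.
LIS length is 5 (e.g. 1, 7, 9, 11, 13), so 5 piles are needed.

5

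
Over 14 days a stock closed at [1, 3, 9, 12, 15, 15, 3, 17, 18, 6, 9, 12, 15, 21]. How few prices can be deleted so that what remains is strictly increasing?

Fewest deletions = n − (longest strictly increasing subsequence).
Patience tails:
1 → extends → [1]
3 → extends → [1, 3]
9 → extends → [1, 3, 9]
12 → extends → [1, 3, 9, 12]
15 → extends → [1, 3, 9, 12, 15]
15 → already a tail → [1, 3, 9, 12, 15]
3 → already a tail → [1, 3, 9, 12, 15]
17 → extends → [1, 3, 9, 12, 15, 17]
18 → extends → [1, 3, 9, 12, 15, 17, 18]
6 → replaces 9 → [1, 3, 6, 12, 15, 17, 18]
9 → replaces 12 → [1, 3, 6, 9, 15, 17, 18]
12 → replaces 15 → [1, 3, 6, 9, 12, 17, 18]
15 → replaces 17 → [1, 3, 6, 9, 12, 15, 18]
21 → extends → [1, 3, 6, 9, 12, 15, 18, 21]
Longest strictly increasing subsequence has length 8, so deletions = 14 − 8 = 6.

6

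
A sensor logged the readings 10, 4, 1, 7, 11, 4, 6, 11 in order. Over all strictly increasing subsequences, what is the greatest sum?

22

Let S[i] be the best sum of a strictly increasing subsequence ending at i:
i:      1  2  3  4  5  6  7  8
a[i]:  10  4  1  7 11  4  6 11
S:     10  4  1 11 22  5 11 22
Maximum is 22 (e.g. 4 + 7 + 11).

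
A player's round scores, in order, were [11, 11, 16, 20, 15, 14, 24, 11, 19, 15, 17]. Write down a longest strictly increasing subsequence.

Patience tails give the LIS length; then backtrack through the dp parents:
11 → extends → [11]
11 → already a tail → [11]
16 → extends → [11, 16]
20 → extends → [11, 16, 20]
15 → replaces 16 → [11, 15, 20]
14 → replaces 15 → [11, 14, 20]
24 → extends → [11, 14, 20, 24]
11 → already a tail → [11, 14, 20, 24]
19 → replaces 20 → [11, 14, 19, 24]
15 → replaces 19 → [11, 14, 15, 24]
17 → replaces 24 → [11, 14, 15, 17]
Length 4; one witness is 11, 16, 20, 24.

11, 16, 20, 24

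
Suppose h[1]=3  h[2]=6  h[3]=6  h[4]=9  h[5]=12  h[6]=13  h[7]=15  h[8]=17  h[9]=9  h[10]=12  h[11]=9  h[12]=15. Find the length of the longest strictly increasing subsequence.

7

Let dp[i] be the length of the longest such subsequence ending at index i:
i:      1  2  3  4  5  6  7  8  9 10 11 12
h[i]:   3  6  6  9 12 13 15 17  9 12  9 15
dp:     1  2  2  3  4  5  6  7  3  4  3  6
Maximum dp value is 7.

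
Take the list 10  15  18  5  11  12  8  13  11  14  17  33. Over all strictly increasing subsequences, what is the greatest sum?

Let S[i] be the best sum of a strictly increasing subsequence ending at i:
i:       1   2   3   4   5   6   7   8   9  10  11  12
a[i]:   10  15  18   5  11  12   8  13  11  14  17  33
S:      10  25  43   5  21  33  13  46  24  60  77 110
Maximum is 110 (e.g. 10 + 11 + 12 + 13 + 14 + 17 + 33).

110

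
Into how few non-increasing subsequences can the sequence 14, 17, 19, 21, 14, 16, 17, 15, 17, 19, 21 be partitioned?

5

Place each on the leftmost legal pile:
14 → new pile 1 (tops now [14])
17 → new pile 2 (tops now [14, 17])
19 → new pile 3 (tops now [14, 17, 19])
21 → new pile 4 (tops now [14, 17, 19, 21])
14 → pile 1 (tops now [14, 17, 19, 21])
16 → pile 2 (tops now [14, 16, 19, 21])
17 → pile 3 (tops now [14, 16, 17, 21])
15 → pile 2 (tops now [14, 15, 17, 21])
17 → pile 3 (tops now [14, 15, 17, 21])
19 → pile 4 (tops now [14, 15, 17, 19])
21 → new pile 5 (tops now [14, 15, 17, 19, 21])
Five piles.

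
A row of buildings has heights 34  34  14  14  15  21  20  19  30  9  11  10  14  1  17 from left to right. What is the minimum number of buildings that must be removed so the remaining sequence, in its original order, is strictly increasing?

Fewest deletions = n − (longest strictly increasing subsequence).
Patience tails:
34 → extends → [34]
34 → already a tail → [34]
14 → replaces 34 → [14]
14 → already a tail → [14]
15 → extends → [14, 15]
21 → extends → [14, 15, 21]
20 → replaces 21 → [14, 15, 20]
19 → replaces 20 → [14, 15, 19]
30 → extends → [14, 15, 19, 30]
9 → replaces 14 → [9, 15, 19, 30]
11 → replaces 15 → [9, 11, 19, 30]
10 → replaces 11 → [9, 10, 19, 30]
14 → replaces 19 → [9, 10, 14, 30]
1 → replaces 9 → [1, 10, 14, 30]
17 → replaces 30 → [1, 10, 14, 17]
Longest strictly increasing subsequence has length 4, so deletions = 15 − 4 = 11.

11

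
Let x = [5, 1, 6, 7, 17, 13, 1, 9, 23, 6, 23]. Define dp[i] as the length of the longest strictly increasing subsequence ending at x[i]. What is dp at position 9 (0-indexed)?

2

dp[i] = 1 + max{dp[j] : j<i, x[j]<x[i]} (or 1 if no such j):
i:      0  1  2  3  4  5  6  7  8  9 10
x[i]:   5  1  6  7 17 13  1  9 23  6 23
dp:     1  1  2  3  4  4  1  4  5  2  5
At index 9 the value is 2.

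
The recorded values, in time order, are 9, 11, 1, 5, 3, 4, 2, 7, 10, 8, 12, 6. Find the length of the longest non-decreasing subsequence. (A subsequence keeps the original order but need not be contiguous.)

6

Track the smallest tail for each achievable length (allowing ties):
9 → extends → [9]
11 → extends → [9, 11]
1 → replaces 9 → [1, 11]
5 → replaces 11 → [1, 5]
3 → replaces 5 → [1, 3]
4 → extends → [1, 3, 4]
2 → replaces 3 → [1, 2, 4]
7 → extends → [1, 2, 4, 7]
10 → extends → [1, 2, 4, 7, 10]
8 → replaces 10 → [1, 2, 4, 7, 8]
12 → extends → [1, 2, 4, 7, 8, 12]
6 → replaces 7 → [1, 2, 4, 6, 8, 12]
Six tails, so the longest non-decreasing subsequence has length 6 (e.g. 1, 3, 4, 7, 10, 12).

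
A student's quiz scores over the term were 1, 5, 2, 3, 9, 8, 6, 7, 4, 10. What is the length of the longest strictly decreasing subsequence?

4

Negate each value so 'decreasing' becomes 'increasing', then run patience tails on the negated sequence:
-1 → extends → [-1]
-5 → replaces -1 → [-5]
-2 → extends → [-5, -2]
-3 → replaces -2 → [-5, -3]
-9 → replaces -5 → [-9, -3]
-8 → replaces -3 → [-9, -8]
-6 → extends → [-9, -8, -6]
-7 → replaces -6 → [-9, -8, -7]
-4 → extends → [-9, -8, -7, -4]
-10 → replaces -9 → [-10, -8, -7, -4]
Four tails, so the longest strictly decreasing subsequence of the original has length 4.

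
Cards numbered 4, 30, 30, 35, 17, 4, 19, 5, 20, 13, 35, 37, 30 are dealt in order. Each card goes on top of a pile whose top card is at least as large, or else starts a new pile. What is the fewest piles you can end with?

Place each on the leftmost legal pile:
4 → new pile 1 (tops now [4])
30 → new pile 2 (tops now [4, 30])
30 → pile 2 (tops now [4, 30])
35 → new pile 3 (tops now [4, 30, 35])
17 → pile 2 (tops now [4, 17, 35])
4 → pile 1 (tops now [4, 17, 35])
19 → pile 3 (tops now [4, 17, 19])
5 → pile 2 (tops now [4, 5, 19])
20 → new pile 4 (tops now [4, 5, 19, 20])
13 → pile 3 (tops now [4, 5, 13, 20])
35 → new pile 5 (tops now [4, 5, 13, 20, 35])
37 → new pile 6 (tops now [4, 5, 13, 20, 35, 37])
30 → pile 5 (tops now [4, 5, 13, 20, 30, 37])
Six piles.

6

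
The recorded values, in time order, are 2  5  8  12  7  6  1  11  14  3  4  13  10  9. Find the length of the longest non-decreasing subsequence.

Track the smallest tail for each achievable length (allowing ties):
2 → extends → [2]
5 → extends → [2, 5]
8 → extends → [2, 5, 8]
12 → extends → [2, 5, 8, 12]
7 → replaces 8 → [2, 5, 7, 12]
6 → replaces 7 → [2, 5, 6, 12]
1 → replaces 2 → [1, 5, 6, 12]
11 → replaces 12 → [1, 5, 6, 11]
14 → extends → [1, 5, 6, 11, 14]
3 → replaces 5 → [1, 3, 6, 11, 14]
4 → replaces 6 → [1, 3, 4, 11, 14]
13 → replaces 14 → [1, 3, 4, 11, 13]
10 → replaces 11 → [1, 3, 4, 10, 13]
9 → replaces 10 → [1, 3, 4, 9, 13]
Five tails, so the longest non-decreasing subsequence has length 5 (e.g. 2, 5, 8, 12, 14).

5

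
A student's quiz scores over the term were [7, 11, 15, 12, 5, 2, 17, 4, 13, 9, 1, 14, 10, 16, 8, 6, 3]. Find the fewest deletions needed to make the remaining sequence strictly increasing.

11

Fewest deletions = n − (longest strictly increasing subsequence).
Patience tails:
7 → extends → [7]
11 → extends → [7, 11]
15 → extends → [7, 11, 15]
12 → replaces 15 → [7, 11, 12]
5 → replaces 7 → [5, 11, 12]
2 → replaces 5 → [2, 11, 12]
17 → extends → [2, 11, 12, 17]
4 → replaces 11 → [2, 4, 12, 17]
13 → replaces 17 → [2, 4, 12, 13]
9 → replaces 12 → [2, 4, 9, 13]
1 → replaces 2 → [1, 4, 9, 13]
14 → extends → [1, 4, 9, 13, 14]
10 → replaces 13 → [1, 4, 9, 10, 14]
16 → extends → [1, 4, 9, 10, 14, 16]
8 → replaces 9 → [1, 4, 8, 10, 14, 16]
6 → replaces 8 → [1, 4, 6, 10, 14, 16]
3 → replaces 4 → [1, 3, 6, 10, 14, 16]
Longest strictly increasing subsequence has length 6, so deletions = 17 − 6 = 11.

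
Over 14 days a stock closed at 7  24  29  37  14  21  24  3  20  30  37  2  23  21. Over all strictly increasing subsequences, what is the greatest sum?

Let S[i] be the best sum of a strictly increasing subsequence ending at i:
i:       1   2   3   4   5   6   7   8   9  10  11  12  13  14
a[i]:    7  24  29  37  14  21  24   3  20  30  37   2  23  21
S:       7  31  60  97  21  42  66   3  41  96 133   2  65  62
Maximum is 133 (e.g. 7 + 14 + 21 + 24 + 30 + 37).

133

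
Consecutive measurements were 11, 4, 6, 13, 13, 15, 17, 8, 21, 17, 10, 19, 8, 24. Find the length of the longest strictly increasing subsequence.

7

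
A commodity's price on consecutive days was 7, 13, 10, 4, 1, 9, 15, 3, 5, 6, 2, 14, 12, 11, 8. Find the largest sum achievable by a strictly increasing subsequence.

35

Let S[i] be the best sum of a strictly increasing subsequence ending at i:
i:      1  2  3  4  5  6  7  8  9 10 11 12 13 14 15
a[i]:   7 13 10  4  1  9 15  3  5  6  2 14 12 11  8
S:      7 20 17  4  1 16 35  4  9 15  3 34 29 28 23
Maximum is 35 (e.g. 7 + 13 + 15).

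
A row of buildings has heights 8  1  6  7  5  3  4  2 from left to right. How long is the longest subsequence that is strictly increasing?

3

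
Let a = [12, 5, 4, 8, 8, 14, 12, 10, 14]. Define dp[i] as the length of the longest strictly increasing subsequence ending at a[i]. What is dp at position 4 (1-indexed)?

2

dp[i] = 1 + max{dp[j] : j<i, a[j]<a[i]} (or 1 if no such j):
i:      1  2  3  4  5  6  7  8  9
a[i]:  12  5  4  8  8 14 12 10 14
dp:     1  1  1  2  2  3  3  3  4
At index 4 the value is 2.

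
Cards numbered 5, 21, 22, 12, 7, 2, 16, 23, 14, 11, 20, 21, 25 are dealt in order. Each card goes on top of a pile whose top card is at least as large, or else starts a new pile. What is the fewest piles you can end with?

6

Place each on the leftmost legal pile:
5 → new pile 1 (tops now [5])
21 → new pile 2 (tops now [5, 21])
22 → new pile 3 (tops now [5, 21, 22])
12 → pile 2 (tops now [5, 12, 22])
7 → pile 2 (tops now [5, 7, 22])
2 → pile 1 (tops now [2, 7, 22])
16 → pile 3 (tops now [2, 7, 16])
23 → new pile 4 (tops now [2, 7, 16, 23])
14 → pile 3 (tops now [2, 7, 14, 23])
11 → pile 3 (tops now [2, 7, 11, 23])
20 → pile 4 (tops now [2, 7, 11, 20])
21 → new pile 5 (tops now [2, 7, 11, 20, 21])
25 → new pile 6 (tops now [2, 7, 11, 20, 21, 25])
Six piles.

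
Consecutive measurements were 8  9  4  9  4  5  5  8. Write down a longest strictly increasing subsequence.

4, 5, 8

Patience tails give the LIS length; then backtrack through the dp parents:
8 → extends → [8]
9 → extends → [8, 9]
4 → replaces 8 → [4, 9]
9 → already a tail → [4, 9]
4 → already a tail → [4, 9]
5 → replaces 9 → [4, 5]
5 → already a tail → [4, 5]
8 → extends → [4, 5, 8]
Length 3; one witness is 4, 5, 8.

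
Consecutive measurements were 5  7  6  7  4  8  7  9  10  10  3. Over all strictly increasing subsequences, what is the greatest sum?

45

Let S[i] be the best sum of a strictly increasing subsequence ending at i:
i:      1  2  3  4  5  6  7  8  9 10 11
a[i]:   5  7  6  7  4  8  7  9 10 10  3
S:      5 12 11 18  4 26 18 35 45 45  3
Maximum is 45 (e.g. 5 + 6 + 7 + 8 + 9 + 10).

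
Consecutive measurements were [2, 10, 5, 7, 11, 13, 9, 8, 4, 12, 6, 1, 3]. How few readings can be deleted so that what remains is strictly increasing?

Fewest deletions = n − (longest strictly increasing subsequence).
i:      1  2  3  4  5  6  7  8  9 10 11 12 13
a[i]:   2 10  5  7 11 13  9  8  4 12  6  1  3
dp:     1  2  2  3  4  5  4  4  2  5  3  1  2
max dp = 5, so deletions = 13 − 5 = 8.

8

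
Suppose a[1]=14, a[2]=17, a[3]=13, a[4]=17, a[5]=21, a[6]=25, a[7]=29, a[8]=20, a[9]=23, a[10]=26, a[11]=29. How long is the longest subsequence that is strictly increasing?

6

Let dp[i] be the length of the longest such subsequence ending at index i:
i:      1  2  3  4  5  6  7  8  9 10 11
a[i]:  14 17 13 17 21 25 29 20 23 26 29
dp:     1  2  1  2  3  4  5  3  4  5  6
Maximum dp value is 6.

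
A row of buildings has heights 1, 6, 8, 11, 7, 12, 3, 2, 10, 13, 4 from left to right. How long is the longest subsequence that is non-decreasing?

Track the smallest tail for each achievable length (allowing ties):
1 → extends → [1]
6 → extends → [1, 6]
8 → extends → [1, 6, 8]
11 → extends → [1, 6, 8, 11]
7 → replaces 8 → [1, 6, 7, 11]
12 → extends → [1, 6, 7, 11, 12]
3 → replaces 6 → [1, 3, 7, 11, 12]
2 → replaces 3 → [1, 2, 7, 11, 12]
10 → replaces 11 → [1, 2, 7, 10, 12]
13 → extends → [1, 2, 7, 10, 12, 13]
4 → replaces 7 → [1, 2, 4, 10, 12, 13]
Six tails, so the longest non-decreasing subsequence has length 6 (e.g. 1, 6, 8, 11, 12, 13).

6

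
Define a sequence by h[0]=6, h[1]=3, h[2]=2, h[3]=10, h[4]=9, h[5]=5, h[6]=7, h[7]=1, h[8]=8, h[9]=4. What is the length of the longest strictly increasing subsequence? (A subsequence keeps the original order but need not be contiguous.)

4

Track the smallest tail for each achievable length (strict):
6 → extends → [6]
3 → replaces 6 → [3]
2 → replaces 3 → [2]
10 → extends → [2, 10]
9 → replaces 10 → [2, 9]
5 → replaces 9 → [2, 5]
7 → extends → [2, 5, 7]
1 → replaces 2 → [1, 5, 7]
8 → extends → [1, 5, 7, 8]
4 → replaces 5 → [1, 4, 7, 8]
Four tails, so the longest strictly increasing subsequence has length 4 (e.g. 3, 5, 7, 8).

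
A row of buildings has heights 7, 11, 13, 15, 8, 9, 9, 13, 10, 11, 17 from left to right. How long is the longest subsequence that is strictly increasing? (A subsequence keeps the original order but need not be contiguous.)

Track the smallest tail for each achievable length (strict):
7 → extends → [7]
11 → extends → [7, 11]
13 → extends → [7, 11, 13]
15 → extends → [7, 11, 13, 15]
8 → replaces 11 → [7, 8, 13, 15]
9 → replaces 13 → [7, 8, 9, 15]
9 → already a tail → [7, 8, 9, 15]
13 → replaces 15 → [7, 8, 9, 13]
10 → replaces 13 → [7, 8, 9, 10]
11 → extends → [7, 8, 9, 10, 11]
17 → extends → [7, 8, 9, 10, 11, 17]
Six tails, so the longest strictly increasing subsequence has length 6 (e.g. 7, 8, 9, 10, 11, 17).

6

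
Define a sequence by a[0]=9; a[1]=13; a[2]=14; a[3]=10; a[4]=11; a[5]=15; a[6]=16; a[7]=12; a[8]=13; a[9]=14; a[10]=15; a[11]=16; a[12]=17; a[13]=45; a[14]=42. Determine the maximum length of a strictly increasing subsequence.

10

Track the smallest tail for each achievable length (strict):
9 → extends → [9]
13 → extends → [9, 13]
14 → extends → [9, 13, 14]
10 → replaces 13 → [9, 10, 14]
11 → replaces 14 → [9, 10, 11]
15 → extends → [9, 10, 11, 15]
16 → extends → [9, 10, 11, 15, 16]
12 → replaces 15 → [9, 10, 11, 12, 16]
13 → replaces 16 → [9, 10, 11, 12, 13]
14 → extends → [9, 10, 11, 12, 13, 14]
15 → extends → [9, 10, 11, 12, 13, 14, 15]
16 → extends → [9, 10, 11, 12, 13, 14, 15, 16]
17 → extends → [9, 10, 11, 12, 13, 14, 15, 16, 17]
45 → extends → [9, 10, 11, 12, 13, 14, 15, 16, 17, 45]
42 → replaces 45 → [9, 10, 11, 12, 13, 14, 15, 16, 17, 42]
Ten tails, so the longest strictly increasing subsequence has length 10 (e.g. 9, 10, 11, 12, 13, 14, 15, 16, 17, 45).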